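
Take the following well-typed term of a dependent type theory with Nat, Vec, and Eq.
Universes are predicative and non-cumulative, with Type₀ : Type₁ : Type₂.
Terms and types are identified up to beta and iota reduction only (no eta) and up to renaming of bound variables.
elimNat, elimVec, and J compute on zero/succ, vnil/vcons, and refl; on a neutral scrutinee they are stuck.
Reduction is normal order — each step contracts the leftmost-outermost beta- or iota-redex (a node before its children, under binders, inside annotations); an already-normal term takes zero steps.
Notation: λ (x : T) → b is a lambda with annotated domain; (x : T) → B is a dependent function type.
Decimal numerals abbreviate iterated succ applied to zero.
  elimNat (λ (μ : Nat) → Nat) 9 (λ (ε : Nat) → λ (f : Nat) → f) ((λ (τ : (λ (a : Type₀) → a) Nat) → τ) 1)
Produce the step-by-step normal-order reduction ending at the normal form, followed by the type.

reduction (normal order):
  elimNat (λ (μ : Nat) → Nat) 9 (λ (ε : Nat) → λ (f : Nat) → f) ((λ (τ : (λ (a : Type₀) → a) Nat) → τ) 1)
  ~> elimNat (λ (μ : Nat) → Nat) 9 (λ (ε : Nat) → λ (f : Nat) → f) 1
  ~> (λ (μ : Nat) → λ (ε : Nat) → ε) 0 (elimNat (λ (f : Nat) → Nat) 9 (λ (τ : Nat) → λ (a : Nat) → a) 0)
  ~> (λ (μ : Nat) → μ) (elimNat (λ (ε : Nat) → Nat) 9 (λ (f : Nat) → λ (τ : Nat) → τ) 0)
  ~> elimNat (λ (μ : Nat) → Nat) 9 (λ (ε : Nat) → λ (f : Nat) → f) 0
  ~> 9
inferred type:
  Nat


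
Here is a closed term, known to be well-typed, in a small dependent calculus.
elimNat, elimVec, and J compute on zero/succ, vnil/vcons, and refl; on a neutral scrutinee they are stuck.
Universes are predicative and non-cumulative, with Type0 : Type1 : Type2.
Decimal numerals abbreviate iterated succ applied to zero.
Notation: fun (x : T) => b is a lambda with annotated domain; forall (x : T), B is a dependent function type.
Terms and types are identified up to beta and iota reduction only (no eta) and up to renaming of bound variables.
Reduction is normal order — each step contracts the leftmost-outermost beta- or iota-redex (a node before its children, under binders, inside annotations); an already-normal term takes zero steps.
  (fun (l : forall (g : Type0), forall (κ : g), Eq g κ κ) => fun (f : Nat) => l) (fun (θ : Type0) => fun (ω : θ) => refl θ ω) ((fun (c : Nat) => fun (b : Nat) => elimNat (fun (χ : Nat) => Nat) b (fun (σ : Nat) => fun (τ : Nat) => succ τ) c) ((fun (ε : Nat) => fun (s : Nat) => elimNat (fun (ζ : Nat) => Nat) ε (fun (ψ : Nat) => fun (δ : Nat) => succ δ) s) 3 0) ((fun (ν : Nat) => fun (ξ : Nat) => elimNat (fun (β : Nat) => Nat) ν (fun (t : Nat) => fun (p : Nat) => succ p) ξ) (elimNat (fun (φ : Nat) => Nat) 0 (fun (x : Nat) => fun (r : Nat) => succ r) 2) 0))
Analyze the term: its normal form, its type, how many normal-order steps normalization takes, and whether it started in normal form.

reduced normal form:
  fun (l : Type0) => fun (g : l) => refl l g
type:
  forall (l : Type0), forall (g : l), Eq l g g
steps to reach normal form (normal order): 2
started in normal form: no
first redex: a beta-redex


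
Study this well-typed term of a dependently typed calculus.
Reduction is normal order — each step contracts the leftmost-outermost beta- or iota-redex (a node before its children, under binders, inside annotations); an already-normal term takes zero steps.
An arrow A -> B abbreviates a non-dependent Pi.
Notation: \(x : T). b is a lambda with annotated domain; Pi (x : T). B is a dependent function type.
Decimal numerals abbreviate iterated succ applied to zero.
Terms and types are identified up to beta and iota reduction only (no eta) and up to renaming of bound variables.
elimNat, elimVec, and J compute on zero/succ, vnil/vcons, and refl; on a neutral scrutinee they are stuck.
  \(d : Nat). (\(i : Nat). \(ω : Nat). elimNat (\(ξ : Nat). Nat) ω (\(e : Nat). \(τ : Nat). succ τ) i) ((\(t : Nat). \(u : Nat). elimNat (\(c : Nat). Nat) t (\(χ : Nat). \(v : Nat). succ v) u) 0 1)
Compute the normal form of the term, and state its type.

resulting normal form:
  \(d : Nat). \(i : Nat). succ i
type:
  Nat -> Nat -> Nat


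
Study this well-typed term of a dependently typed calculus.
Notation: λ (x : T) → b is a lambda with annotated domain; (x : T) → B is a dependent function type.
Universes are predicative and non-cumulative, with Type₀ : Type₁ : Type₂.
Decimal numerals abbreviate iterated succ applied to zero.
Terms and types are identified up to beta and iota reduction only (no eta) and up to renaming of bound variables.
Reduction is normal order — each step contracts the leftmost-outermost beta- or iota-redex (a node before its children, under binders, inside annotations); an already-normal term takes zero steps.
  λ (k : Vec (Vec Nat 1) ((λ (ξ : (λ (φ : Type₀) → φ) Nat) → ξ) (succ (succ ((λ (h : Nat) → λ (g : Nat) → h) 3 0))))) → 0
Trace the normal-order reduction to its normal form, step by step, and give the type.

reduction (normal order):
  λ (k : Vec (Vec Nat 1) ((λ (ξ : (λ (φ : Type₀) → φ) Nat) → ξ) (succ (succ ((λ (h : Nat) → λ (g : Nat) → h) 3 0))))) → 0
  ~> λ (k : Vec (Vec Nat 1) (succ (succ ((λ (ξ : Nat) → λ (φ : Nat) → ξ) 3 0)))) → 0
  ~> λ (k : Vec (Vec Nat 1) (succ (succ ((λ (ξ : Nat) → 3) 0)))) → 0
  ~> λ (k : Vec (Vec Nat 1) 5) → 0
the term's type:
  (k : Vec (Vec Nat 1) 5) → Nat


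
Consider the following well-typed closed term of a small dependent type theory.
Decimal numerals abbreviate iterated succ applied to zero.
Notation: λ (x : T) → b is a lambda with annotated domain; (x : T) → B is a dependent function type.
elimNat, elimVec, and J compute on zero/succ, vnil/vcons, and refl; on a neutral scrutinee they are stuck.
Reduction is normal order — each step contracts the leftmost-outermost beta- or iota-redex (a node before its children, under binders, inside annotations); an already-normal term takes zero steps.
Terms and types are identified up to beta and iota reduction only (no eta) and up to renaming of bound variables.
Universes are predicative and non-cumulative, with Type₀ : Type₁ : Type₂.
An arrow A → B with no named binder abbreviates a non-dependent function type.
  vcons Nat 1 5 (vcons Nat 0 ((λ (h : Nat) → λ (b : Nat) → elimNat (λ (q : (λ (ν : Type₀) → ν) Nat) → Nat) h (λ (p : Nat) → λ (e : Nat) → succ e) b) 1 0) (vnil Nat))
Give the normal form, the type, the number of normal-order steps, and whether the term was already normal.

resulting normal form:
  vcons Nat 1 5 (vcons Nat 0 1 (vnil Nat))
type:
  Vec Nat 2
steps to reach normal form (normal order): 3
already normal: no
first redex: a beta-redex


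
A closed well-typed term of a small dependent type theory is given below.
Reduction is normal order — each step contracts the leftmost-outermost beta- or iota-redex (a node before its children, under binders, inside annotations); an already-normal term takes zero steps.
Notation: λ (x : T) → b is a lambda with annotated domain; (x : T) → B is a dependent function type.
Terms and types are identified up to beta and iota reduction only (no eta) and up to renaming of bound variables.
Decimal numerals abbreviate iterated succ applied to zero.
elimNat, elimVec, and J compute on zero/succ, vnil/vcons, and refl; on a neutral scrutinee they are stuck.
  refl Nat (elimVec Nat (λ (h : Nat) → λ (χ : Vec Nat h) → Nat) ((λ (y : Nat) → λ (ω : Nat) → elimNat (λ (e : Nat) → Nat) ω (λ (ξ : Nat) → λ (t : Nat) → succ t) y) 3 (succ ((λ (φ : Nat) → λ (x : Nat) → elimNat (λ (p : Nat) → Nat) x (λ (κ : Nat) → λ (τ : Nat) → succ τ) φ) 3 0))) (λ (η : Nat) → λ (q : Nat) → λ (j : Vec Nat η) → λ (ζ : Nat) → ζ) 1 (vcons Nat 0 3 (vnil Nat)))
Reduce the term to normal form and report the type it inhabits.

reduced normal form:
  refl Nat 7
type:
  Eq Nat 7 7
observation: normalization takes exactly 30 steps under the normal-order strategy.


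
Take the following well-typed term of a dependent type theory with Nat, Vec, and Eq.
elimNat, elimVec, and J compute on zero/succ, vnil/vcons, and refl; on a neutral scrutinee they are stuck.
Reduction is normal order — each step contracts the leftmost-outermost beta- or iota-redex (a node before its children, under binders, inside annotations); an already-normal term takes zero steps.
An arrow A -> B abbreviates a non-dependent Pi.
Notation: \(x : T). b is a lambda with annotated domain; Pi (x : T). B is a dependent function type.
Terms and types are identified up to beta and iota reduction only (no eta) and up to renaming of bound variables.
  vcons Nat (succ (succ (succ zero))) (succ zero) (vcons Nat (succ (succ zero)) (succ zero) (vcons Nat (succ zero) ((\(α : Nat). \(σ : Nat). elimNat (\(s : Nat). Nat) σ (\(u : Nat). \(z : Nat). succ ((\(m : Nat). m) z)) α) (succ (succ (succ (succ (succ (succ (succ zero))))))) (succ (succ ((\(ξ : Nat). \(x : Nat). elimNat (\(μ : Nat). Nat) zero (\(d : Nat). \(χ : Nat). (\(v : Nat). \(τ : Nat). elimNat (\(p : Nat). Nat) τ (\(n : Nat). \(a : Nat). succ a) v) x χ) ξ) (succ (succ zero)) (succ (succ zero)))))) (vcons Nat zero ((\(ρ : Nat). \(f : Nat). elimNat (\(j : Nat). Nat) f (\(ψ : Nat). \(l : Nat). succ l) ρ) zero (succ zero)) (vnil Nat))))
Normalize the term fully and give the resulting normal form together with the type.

reduced normal form:
  vcons Nat (succ (succ (succ zero))) (succ zero) (vcons Nat (succ (succ zero)) (succ zero) (vcons Nat (succ zero) (succ (succ (succ (succ (succ (succ (succ (succ (succ (succ (succ (succ (succ zero))))))))))))) (vcons Nat zero (succ zero) (vnil Nat))))
inferred type:
  Vec Nat (succ (succ (succ (succ zero))))
observation: 61 normal-order steps separate the term from its normal form.


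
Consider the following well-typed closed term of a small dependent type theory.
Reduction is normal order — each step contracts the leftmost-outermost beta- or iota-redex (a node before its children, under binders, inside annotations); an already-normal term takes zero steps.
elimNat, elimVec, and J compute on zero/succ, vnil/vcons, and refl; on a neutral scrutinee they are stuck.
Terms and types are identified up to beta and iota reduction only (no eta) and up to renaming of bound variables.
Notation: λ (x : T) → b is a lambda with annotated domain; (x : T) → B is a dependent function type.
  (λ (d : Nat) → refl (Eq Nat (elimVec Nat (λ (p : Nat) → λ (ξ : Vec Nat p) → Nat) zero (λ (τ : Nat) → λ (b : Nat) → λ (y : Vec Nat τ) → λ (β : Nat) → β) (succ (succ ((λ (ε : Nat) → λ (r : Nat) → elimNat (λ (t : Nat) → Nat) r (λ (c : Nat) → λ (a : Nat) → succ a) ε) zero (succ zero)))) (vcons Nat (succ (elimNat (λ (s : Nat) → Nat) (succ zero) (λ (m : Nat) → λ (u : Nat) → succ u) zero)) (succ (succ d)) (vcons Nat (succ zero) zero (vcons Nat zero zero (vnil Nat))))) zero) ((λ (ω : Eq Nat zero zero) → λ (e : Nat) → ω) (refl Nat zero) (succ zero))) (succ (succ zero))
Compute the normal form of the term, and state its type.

resulting normal form:
  refl (Eq Nat zero zero) (refl Nat zero)
inferred type:
  Eq (Eq Nat zero zero) (refl Nat zero) (refl Nat zero)


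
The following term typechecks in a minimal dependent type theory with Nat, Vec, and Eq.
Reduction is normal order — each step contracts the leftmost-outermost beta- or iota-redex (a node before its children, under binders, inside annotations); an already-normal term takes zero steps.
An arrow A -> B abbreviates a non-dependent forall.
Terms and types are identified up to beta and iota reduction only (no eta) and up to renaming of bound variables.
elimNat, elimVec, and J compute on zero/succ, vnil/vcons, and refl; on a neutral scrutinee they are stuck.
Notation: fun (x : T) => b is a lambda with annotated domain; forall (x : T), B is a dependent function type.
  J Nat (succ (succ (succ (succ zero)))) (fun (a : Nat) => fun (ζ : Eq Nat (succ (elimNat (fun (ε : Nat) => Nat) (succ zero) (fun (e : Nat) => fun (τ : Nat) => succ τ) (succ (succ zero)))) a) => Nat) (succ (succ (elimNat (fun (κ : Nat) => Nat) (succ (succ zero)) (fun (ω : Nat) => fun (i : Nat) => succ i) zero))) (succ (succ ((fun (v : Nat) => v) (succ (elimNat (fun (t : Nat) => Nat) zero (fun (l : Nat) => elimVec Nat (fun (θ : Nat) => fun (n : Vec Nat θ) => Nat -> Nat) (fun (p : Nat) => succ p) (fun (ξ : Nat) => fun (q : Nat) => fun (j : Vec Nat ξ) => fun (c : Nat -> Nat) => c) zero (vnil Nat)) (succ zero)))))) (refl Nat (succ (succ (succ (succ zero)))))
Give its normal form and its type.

reduced normal form:
  succ (succ (succ (succ zero)))
the term's type:
  Nat
observation: the first redex contracted is a J iota-redex; the normal form is reached in 2 normal-order steps.


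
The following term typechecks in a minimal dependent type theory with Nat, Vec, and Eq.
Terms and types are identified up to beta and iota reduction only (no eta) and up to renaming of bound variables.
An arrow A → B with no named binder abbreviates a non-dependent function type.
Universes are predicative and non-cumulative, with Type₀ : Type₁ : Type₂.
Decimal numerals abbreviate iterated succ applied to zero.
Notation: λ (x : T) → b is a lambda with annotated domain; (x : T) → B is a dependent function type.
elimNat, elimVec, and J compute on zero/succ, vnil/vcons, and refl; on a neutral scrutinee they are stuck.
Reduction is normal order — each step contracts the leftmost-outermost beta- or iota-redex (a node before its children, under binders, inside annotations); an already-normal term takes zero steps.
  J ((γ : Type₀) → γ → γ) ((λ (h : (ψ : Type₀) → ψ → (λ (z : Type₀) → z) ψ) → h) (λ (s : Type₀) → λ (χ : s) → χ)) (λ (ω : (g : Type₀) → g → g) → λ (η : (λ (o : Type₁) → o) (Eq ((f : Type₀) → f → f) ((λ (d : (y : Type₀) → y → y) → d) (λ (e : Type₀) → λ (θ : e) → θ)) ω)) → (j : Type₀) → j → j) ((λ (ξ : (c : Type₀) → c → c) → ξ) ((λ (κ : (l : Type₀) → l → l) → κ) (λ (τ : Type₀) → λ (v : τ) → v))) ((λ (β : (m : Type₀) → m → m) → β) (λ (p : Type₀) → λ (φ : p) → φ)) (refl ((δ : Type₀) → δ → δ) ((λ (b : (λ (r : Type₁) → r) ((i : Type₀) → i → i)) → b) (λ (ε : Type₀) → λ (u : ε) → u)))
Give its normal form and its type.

normal form:
  λ (γ : Type₀) → λ (h : γ) → h
inferred type:
  (γ : Type₀) → γ → γ


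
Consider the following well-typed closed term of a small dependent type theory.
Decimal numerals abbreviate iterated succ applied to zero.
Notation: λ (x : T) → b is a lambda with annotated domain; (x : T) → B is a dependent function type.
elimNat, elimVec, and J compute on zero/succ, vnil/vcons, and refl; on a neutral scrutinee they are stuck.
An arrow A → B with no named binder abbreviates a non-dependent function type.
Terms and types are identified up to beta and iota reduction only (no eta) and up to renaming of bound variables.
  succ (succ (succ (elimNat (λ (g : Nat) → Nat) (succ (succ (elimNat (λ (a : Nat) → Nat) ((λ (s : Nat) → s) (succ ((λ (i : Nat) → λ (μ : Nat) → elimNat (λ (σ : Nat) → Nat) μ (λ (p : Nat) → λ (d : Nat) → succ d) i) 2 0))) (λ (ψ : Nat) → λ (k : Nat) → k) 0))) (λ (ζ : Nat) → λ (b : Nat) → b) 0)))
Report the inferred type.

inferred type:
  Nat


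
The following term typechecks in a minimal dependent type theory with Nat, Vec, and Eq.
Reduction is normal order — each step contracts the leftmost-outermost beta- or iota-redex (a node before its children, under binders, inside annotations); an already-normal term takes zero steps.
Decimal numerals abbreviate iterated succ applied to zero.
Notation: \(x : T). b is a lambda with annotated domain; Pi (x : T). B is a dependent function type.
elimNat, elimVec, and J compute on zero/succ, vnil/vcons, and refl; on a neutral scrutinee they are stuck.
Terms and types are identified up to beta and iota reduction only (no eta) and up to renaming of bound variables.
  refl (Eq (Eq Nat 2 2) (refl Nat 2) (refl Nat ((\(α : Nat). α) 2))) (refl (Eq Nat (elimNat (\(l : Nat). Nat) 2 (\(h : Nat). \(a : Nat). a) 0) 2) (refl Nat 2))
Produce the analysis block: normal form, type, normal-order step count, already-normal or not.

resulting normal form:
  refl (Eq (Eq Nat 2 2) (refl Nat 2) (refl Nat 2)) (refl (Eq Nat 2 2) (refl Nat 2))
type:
  Eq (Eq (Eq Nat 2 2) (refl Nat 2) (refl Nat 2)) (refl (Eq Nat 2 2) (refl Nat 2)) (refl (Eq Nat 2 2) (refl Nat 2))
normal-order step count: 2
term was already normal: no
first contracted redex: a beta-redex


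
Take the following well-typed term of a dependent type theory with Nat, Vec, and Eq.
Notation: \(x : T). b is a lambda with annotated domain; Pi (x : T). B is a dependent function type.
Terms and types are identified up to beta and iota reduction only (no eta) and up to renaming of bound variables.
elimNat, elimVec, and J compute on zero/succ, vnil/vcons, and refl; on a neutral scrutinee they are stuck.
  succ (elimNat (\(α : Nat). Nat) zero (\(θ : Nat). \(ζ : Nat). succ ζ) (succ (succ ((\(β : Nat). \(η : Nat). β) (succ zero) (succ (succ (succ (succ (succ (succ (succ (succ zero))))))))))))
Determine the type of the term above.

type:
  Nat


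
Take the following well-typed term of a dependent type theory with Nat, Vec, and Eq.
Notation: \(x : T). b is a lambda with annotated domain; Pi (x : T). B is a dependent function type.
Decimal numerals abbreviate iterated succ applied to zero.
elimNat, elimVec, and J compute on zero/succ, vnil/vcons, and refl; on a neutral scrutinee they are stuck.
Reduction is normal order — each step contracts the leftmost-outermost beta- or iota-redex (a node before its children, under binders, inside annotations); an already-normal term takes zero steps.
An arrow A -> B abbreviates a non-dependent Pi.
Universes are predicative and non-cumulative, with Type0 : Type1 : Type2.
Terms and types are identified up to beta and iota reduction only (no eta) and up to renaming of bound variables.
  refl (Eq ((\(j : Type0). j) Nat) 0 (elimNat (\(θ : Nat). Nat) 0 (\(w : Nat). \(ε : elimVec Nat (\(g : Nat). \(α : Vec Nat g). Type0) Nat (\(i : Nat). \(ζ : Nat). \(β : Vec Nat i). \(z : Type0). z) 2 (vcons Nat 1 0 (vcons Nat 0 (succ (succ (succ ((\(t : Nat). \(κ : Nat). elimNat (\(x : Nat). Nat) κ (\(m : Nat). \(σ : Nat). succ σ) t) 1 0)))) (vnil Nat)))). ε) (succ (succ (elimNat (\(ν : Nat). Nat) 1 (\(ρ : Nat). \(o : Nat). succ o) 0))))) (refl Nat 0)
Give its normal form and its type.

normal form:
  refl (Eq Nat 0 0) (refl Nat 0)
the term's type:
  Eq (Eq Nat 0 0) (refl Nat 0) (refl Nat 0)


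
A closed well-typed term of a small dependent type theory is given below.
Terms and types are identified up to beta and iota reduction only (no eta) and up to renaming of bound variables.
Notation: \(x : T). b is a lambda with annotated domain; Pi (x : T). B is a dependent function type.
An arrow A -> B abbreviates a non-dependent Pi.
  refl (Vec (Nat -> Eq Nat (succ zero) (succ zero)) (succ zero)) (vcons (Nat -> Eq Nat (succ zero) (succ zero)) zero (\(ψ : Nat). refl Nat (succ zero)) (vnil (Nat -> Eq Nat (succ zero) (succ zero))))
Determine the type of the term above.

inferred type:
  Eq (Vec (Nat -> Eq Nat (succ zero) (succ zero)) (succ zero)) (vcons (Nat -> Eq Nat (succ zero) (succ zero)) zero (\(ψ : Nat). refl Nat (succ zero)) (vnil (Nat -> Eq Nat (succ zero) (succ zero)))) (vcons (Nat -> Eq Nat (succ zero) (succ zero)) zero (\(μ : Nat). refl Nat (succ zero)) (vnil (Nat -> Eq Nat (succ zero) (succ zero))))


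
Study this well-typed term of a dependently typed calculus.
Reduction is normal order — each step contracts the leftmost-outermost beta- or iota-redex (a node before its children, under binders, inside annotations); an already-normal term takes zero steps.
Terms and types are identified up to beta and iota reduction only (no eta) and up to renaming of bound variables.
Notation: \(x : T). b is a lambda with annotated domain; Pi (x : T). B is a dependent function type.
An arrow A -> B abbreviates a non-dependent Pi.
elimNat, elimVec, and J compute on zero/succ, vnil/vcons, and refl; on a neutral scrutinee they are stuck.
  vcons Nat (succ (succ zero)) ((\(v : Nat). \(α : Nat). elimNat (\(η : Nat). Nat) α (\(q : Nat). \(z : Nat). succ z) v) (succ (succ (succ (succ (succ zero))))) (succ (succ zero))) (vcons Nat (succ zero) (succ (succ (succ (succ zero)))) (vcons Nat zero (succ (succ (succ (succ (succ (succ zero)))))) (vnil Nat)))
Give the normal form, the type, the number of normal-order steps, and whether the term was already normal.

reduced normal form:
  vcons Nat (succ (succ zero)) (succ (succ (succ (succ (succ (succ (succ zero))))))) (vcons Nat (succ zero) (succ (succ (succ (succ zero)))) (vcons Nat zero (succ (succ (succ (succ (succ (succ zero)))))) (vnil Nat)))
type:
  Vec Nat (succ (succ (succ zero)))
normal-order step count: 18
started in normal form: no
first contracted redex: a beta-redex


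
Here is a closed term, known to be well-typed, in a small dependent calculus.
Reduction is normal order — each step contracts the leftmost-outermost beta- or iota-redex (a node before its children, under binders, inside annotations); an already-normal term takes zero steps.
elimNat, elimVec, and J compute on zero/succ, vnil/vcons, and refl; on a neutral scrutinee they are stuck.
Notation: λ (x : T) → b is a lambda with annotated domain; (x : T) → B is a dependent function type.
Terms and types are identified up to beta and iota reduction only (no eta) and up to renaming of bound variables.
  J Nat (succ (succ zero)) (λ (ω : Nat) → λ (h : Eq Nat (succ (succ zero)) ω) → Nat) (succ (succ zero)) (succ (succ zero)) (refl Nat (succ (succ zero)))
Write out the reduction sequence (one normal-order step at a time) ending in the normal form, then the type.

normal-order reduction:
  J Nat (succ (succ zero)) (λ (ω : Nat) → λ (h : Eq Nat (succ (succ zero)) ω) → Nat) (succ (succ zero)) (succ (succ zero)) (refl Nat (succ (succ zero)))
  ~> succ (succ zero)
type:
  Nat


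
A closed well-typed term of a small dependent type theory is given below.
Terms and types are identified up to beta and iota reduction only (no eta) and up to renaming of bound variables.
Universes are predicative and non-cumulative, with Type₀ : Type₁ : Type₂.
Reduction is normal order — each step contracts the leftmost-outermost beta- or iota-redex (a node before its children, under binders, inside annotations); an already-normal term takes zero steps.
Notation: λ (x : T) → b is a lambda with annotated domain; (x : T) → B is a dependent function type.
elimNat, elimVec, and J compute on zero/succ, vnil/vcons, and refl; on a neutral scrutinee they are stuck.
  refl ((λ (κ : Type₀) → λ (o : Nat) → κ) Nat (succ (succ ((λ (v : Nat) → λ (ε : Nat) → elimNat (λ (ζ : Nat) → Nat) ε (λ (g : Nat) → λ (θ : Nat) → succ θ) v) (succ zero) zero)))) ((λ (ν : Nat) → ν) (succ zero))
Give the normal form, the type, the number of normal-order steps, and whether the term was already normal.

normal form:
  refl Nat (succ zero)
type:
  Eq Nat (succ zero) (succ zero)
reduction steps (normal order): 3
already normal: no
first contracted redex: a beta-redex


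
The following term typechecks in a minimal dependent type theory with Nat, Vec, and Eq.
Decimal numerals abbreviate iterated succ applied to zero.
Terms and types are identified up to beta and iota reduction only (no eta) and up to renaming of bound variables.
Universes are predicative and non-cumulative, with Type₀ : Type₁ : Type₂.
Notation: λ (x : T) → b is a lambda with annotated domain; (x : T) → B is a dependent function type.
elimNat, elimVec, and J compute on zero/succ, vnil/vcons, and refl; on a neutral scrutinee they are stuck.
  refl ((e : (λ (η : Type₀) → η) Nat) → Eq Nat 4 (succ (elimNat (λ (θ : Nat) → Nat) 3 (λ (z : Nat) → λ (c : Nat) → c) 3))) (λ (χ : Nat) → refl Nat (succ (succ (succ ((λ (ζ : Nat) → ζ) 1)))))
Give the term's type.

the term's type:
  Eq ((e : Nat) → Eq Nat 4 4) (λ (η : Nat) → refl Nat 4) (λ (θ : Nat) → refl Nat 4)


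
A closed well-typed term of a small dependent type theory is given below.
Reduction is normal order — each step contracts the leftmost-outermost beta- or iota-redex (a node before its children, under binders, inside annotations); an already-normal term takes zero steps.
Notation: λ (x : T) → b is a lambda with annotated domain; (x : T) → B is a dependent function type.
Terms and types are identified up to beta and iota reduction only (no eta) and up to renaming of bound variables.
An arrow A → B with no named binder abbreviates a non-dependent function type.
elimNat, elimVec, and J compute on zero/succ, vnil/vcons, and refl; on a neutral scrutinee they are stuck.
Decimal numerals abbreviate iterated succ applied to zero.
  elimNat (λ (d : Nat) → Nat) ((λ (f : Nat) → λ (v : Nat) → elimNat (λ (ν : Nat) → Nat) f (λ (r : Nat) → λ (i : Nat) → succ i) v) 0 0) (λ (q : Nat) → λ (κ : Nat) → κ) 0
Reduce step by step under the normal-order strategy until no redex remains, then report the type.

normal-order reduction:
  elimNat (λ (d : Nat) → Nat) ((λ (f : Nat) → λ (v : Nat) → elimNat (λ (ν : Nat) → Nat) f (λ (r : Nat) → λ (i : Nat) → succ i) v) 0 0) (λ (q : Nat) → λ (κ : Nat) → κ) 0
  ~> (λ (d : Nat) → λ (f : Nat) → elimNat (λ (v : Nat) → Nat) d (λ (ν : Nat) → λ (r : Nat) → succ r) f) 0 0
  ~> (λ (d : Nat) → elimNat (λ (f : Nat) → Nat) 0 (λ (v : Nat) → λ (ν : Nat) → succ ν) d) 0
  ~> elimNat (λ (d : Nat) → Nat) 0 (λ (f : Nat) → λ (v : Nat) → succ v) 0
  ~> 0
the term's type:
  Nat


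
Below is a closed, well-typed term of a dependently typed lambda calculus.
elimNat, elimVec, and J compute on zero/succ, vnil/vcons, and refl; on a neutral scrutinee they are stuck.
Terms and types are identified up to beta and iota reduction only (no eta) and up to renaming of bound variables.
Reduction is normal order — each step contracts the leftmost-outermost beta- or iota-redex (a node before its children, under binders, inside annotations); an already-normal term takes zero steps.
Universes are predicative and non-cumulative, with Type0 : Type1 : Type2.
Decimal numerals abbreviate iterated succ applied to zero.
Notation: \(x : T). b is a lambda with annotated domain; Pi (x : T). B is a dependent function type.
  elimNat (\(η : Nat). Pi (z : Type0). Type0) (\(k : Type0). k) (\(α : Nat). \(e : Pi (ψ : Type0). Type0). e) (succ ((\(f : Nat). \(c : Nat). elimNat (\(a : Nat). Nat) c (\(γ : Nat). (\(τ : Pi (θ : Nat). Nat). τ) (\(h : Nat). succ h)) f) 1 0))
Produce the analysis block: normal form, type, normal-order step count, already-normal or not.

resulting normal form:
  \(η : Type0). η
type:
  Pi (η : Type0). Type0
reduction steps (normal order): 14
started in normal form: no
first contracted redex: an elimNat iota-redex


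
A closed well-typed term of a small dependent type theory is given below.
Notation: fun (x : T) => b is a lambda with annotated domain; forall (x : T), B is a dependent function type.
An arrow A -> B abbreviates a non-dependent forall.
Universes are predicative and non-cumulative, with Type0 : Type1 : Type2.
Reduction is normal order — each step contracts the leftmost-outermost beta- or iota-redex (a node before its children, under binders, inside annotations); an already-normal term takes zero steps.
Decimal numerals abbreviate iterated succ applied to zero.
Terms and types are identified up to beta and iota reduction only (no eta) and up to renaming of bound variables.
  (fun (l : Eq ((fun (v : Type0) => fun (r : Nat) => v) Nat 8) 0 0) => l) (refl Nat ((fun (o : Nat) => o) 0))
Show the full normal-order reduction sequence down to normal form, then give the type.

normal-order reduction sequence:
  (fun (l : Eq ((fun (v : Type0) => fun (r : Nat) => v) Nat 8) 0 0) => l) (refl Nat ((fun (o : Nat) => o) 0))
  ~> refl Nat ((fun (l : Nat) => l) 0)
  ~> refl Nat 0
inferred type:
  Eq Nat 0 0


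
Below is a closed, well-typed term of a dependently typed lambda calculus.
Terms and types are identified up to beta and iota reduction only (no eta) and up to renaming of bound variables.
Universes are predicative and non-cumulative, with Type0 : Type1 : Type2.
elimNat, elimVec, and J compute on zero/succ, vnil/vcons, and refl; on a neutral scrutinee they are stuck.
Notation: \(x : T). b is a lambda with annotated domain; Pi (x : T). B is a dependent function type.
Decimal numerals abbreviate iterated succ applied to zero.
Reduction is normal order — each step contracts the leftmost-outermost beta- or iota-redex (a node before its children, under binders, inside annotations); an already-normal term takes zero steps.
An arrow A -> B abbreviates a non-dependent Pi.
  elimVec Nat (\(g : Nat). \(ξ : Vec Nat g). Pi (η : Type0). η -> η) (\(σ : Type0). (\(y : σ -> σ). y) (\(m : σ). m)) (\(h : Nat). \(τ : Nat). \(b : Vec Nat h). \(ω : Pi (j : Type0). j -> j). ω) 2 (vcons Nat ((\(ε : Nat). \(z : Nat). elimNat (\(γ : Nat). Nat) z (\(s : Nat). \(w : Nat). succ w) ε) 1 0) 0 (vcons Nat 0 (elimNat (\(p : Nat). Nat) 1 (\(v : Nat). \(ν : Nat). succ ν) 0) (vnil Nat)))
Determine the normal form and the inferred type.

normal form:
  \(g : Type0). \(ξ : g). ξ
the term's type:
  Pi (g : Type0). g -> g


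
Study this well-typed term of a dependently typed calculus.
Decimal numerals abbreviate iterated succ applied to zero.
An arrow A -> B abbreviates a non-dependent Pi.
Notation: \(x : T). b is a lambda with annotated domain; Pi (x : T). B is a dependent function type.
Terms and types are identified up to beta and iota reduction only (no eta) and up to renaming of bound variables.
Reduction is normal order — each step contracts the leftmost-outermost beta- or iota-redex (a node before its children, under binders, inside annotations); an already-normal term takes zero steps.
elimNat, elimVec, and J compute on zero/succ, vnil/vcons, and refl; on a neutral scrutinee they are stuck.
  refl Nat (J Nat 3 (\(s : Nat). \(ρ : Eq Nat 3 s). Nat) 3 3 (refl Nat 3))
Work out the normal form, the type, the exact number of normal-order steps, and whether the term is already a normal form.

resulting normal form:
  refl Nat 3
inferred type:
  Eq Nat 3 3
steps to reach normal form (normal order): 1
term was already normal: no
first contracted redex: a J iota-redex


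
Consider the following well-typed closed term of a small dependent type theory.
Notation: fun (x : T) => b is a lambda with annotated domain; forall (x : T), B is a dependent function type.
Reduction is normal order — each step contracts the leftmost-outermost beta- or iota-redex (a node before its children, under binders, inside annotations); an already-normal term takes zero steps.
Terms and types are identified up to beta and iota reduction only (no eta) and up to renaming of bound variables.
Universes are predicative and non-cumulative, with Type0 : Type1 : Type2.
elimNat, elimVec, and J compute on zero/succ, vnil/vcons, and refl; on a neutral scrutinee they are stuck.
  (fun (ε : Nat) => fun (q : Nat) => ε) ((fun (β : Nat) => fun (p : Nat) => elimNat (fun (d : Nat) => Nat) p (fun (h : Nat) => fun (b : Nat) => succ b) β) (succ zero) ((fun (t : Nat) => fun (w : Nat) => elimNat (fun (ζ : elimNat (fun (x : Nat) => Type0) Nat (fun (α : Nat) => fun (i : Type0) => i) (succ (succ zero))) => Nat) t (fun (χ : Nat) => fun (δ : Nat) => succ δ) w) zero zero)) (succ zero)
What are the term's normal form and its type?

normal form:
  succ zero
inferred type:
  Nat


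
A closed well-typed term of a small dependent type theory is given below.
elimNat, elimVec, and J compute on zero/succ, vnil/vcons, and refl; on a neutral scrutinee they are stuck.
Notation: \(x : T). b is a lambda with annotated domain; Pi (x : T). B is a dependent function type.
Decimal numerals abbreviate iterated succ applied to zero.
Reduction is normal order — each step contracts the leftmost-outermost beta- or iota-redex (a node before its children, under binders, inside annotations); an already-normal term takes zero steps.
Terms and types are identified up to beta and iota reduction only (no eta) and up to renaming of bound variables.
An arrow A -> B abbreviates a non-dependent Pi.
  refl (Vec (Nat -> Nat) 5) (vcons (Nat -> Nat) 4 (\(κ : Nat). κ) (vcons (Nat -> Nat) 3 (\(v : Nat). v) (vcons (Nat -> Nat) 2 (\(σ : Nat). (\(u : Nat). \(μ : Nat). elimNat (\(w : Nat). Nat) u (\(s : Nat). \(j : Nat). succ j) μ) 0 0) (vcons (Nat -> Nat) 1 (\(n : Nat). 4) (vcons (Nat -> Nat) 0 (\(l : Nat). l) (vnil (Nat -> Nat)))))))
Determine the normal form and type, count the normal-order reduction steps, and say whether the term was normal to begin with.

normal form:
  refl (Vec (Nat -> Nat) 5) (vcons (Nat -> Nat) 4 (\(κ : Nat). κ) (vcons (Nat -> Nat) 3 (\(v : Nat). v) (vcons (Nat -> Nat) 2 (\(σ : Nat). 0) (vcons (Nat -> Nat) 1 (\(u : Nat). 4) (vcons (Nat -> Nat) 0 (\(μ : Nat). μ) (vnil (Nat -> Nat)))))))
inferred type:
  Eq (Vec (Nat -> Nat) 5) (vcons (Nat -> Nat) 4 (\(κ : Nat). κ) (vcons (Nat -> Nat) 3 (\(v : Nat). v) (vcons (Nat -> Nat) 2 (\(σ : Nat). 0) (vcons (Nat -> Nat) 1 (\(u : Nat). 4) (vcons (Nat -> Nat) 0 (\(μ : Nat). μ) (vnil (Nat -> Nat))))))) (vcons (Nat -> Nat) 4 (\(w : Nat). w) (vcons (Nat -> Nat) 3 (\(s : Nat). s) (vcons (Nat -> Nat) 2 (\(j : Nat). 0) (vcons (Nat -> Nat) 1 (\(n : Nat). 4) (vcons (Nat -> Nat) 0 (\(l : Nat). l) (vnil (Nat -> Nat)))))))
reduction steps (normal order): 3
started in normal form: no
first redex: a beta-redex


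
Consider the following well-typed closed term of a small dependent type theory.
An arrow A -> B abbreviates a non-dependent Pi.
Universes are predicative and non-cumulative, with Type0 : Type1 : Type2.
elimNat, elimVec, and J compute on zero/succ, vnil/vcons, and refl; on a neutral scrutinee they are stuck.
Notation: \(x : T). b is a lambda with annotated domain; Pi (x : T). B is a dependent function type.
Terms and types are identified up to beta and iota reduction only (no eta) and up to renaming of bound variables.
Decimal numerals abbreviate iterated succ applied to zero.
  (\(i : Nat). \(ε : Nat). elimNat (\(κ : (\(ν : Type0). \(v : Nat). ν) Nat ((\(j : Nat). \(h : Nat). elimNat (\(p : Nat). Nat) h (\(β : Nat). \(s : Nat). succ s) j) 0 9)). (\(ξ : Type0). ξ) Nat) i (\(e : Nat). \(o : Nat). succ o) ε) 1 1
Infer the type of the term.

inferred type:
  Nat


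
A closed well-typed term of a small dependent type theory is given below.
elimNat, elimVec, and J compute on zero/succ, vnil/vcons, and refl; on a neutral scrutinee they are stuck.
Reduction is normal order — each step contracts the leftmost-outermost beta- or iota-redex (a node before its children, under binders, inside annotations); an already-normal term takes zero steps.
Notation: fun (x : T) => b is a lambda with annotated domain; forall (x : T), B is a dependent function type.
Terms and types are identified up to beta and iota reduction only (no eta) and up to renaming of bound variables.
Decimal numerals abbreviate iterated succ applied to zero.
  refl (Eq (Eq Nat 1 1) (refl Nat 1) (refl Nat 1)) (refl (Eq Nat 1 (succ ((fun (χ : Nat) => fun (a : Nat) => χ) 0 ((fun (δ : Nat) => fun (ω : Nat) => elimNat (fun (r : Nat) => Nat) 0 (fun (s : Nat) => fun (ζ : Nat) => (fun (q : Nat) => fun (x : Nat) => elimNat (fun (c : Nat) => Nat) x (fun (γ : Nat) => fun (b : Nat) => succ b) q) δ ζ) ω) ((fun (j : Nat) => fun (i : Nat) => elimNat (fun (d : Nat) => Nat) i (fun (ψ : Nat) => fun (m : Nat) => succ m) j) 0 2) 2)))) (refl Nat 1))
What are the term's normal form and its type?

resulting normal form:
  refl (Eq (Eq Nat 1 1) (refl Nat 1) (refl Nat 1)) (refl (Eq Nat 1 1) (refl Nat 1))
the term's type:
  Eq (Eq (Eq Nat 1 1) (refl Nat 1) (refl Nat 1)) (refl (Eq Nat 1 1) (refl Nat 1)) (refl (Eq Nat 1 1) (refl Nat 1))
observation: 2 normal-order steps separate the term from its normal form.


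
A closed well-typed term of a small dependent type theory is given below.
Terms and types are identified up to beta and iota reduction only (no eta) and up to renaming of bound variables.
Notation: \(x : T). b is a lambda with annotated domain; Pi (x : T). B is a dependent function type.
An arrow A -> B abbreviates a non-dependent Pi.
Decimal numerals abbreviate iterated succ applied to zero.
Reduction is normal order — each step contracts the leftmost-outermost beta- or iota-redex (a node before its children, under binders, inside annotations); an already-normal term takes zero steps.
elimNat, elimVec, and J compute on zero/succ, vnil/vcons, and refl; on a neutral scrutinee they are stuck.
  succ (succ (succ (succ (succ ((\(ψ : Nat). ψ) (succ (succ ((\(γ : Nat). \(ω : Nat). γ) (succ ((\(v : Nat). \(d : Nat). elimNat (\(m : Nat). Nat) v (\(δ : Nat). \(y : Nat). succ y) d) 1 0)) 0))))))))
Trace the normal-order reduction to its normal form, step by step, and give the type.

normal-order reduction:
  succ (succ (succ (succ (succ ((\(ψ : Nat). ψ) (succ (succ ((\(γ : Nat). \(ω : Nat). γ) (succ ((\(v : Nat). \(d : Nat). elimNat (\(m : Nat). Nat) v (\(δ : Nat). \(y : Nat). succ y) d) 1 0)) 0))))))))
  ~> succ (succ (succ (succ (succ (succ (succ ((\(ψ : Nat). \(γ : Nat). ψ) (succ ((\(ω : Nat). \(v : Nat). elimNat (\(d : Nat). Nat) ω (\(m : Nat). \(δ : Nat). succ δ) v) 1 0)) 0)))))))
  ~> succ (succ (succ (succ (succ (succ (succ ((\(ψ : Nat). succ ((\(γ : Nat). \(ω : Nat). elimNat (\(v : Nat). Nat) γ (\(d : Nat). \(m : Nat). succ m) ω) 1 0)) 0)))))))
  ~> succ (succ (succ (succ (succ (succ (succ (succ ((\(ψ : Nat). \(γ : Nat). elimNat (\(ω : Nat). Nat) ψ (\(v : Nat). \(d : Nat). succ d) γ) 1 0))))))))
  ~> succ (succ (succ (succ (succ (succ (succ (succ ((\(ψ : Nat). elimNat (\(γ : Nat). Nat) 1 (\(ω : Nat). \(v : Nat). succ v) ψ) 0))))))))
  ~> succ (succ (succ (succ (succ (succ (succ (succ (elimNat (\(ψ : Nat). Nat) 1 (\(γ : Nat). \(ω : Nat). succ ω) 0))))))))
  ~> 9
inferred type:
  Nat


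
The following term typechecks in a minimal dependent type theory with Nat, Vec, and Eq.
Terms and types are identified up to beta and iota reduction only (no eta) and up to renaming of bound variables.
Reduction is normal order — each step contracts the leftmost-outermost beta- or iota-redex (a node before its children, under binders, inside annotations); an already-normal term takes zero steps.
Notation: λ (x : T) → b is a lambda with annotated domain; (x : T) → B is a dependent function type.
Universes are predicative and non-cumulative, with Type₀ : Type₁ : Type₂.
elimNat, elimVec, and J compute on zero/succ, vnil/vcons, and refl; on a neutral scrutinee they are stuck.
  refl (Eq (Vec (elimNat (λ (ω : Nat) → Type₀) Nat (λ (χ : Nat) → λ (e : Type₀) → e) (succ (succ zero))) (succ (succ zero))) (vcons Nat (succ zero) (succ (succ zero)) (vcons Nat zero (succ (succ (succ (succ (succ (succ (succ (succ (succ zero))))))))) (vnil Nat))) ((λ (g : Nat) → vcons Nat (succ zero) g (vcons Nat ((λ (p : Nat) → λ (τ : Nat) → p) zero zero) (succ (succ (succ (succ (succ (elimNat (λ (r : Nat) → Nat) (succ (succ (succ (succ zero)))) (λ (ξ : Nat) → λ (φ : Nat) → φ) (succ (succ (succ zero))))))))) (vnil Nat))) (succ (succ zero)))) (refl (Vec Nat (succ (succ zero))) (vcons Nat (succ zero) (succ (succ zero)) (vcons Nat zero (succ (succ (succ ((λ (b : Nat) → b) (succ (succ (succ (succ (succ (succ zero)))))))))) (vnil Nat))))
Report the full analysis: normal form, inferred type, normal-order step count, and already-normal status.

normal form:
  refl (Eq (Vec Nat (succ (succ zero))) (vcons Nat (succ zero) (succ (succ zero)) (vcons Nat zero (succ (succ (succ (succ (succ (succ (succ (succ (succ zero))))))))) (vnil Nat))) (vcons Nat (succ zero) (succ (succ zero)) (vcons Nat zero (succ (succ (succ (succ (succ (succ (succ (succ (succ zero))))))))) (vnil Nat)))) (refl (Vec Nat (succ (succ zero))) (vcons Nat (succ zero) (succ (succ zero)) (vcons Nat zero (succ (succ (succ (succ (succ (succ (succ (succ (succ zero))))))))) (vnil Nat))))
type:
  Eq (Eq (Vec Nat (succ (succ zero))) (vcons Nat (succ zero) (succ (succ zero)) (vcons Nat zero (succ (succ (succ (succ (succ (succ (succ (succ (succ zero))))))))) (vnil Nat))) (vcons Nat (succ zero) (succ (succ zero)) (vcons Nat zero (succ (succ (succ (succ (succ (succ (succ (succ (succ zero))))))))) (vnil Nat)))) (refl (Vec Nat (succ (succ zero))) (vcons Nat (succ zero) (succ (succ zero)) (vcons Nat zero (succ (succ (succ (succ (succ (succ (succ (succ (succ zero))))))))) (vnil Nat)))) (refl (Vec Nat (succ (succ zero))) (vcons Nat (succ zero) (succ (succ zero)) (vcons Nat zero (succ (succ (succ (succ (succ (succ (succ (succ (succ zero))))))))) (vnil Nat))))
normal-order step count: 21
term was already normal: no
first redex: an elimNat iota-redex
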